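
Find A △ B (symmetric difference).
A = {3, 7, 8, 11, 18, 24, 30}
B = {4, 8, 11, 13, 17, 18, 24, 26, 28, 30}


A △ B = (A \ B) ∪ (B \ A) = elements in exactly one of A or B
A \ B = {3, 7}
B \ A = {4, 13, 17, 26, 28}
A △ B = {3, 4, 7, 13, 17, 26, 28}

A △ B = {3, 4, 7, 13, 17, 26, 28}


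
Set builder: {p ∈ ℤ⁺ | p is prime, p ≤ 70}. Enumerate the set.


Checking each candidate:
Condition: primes ≤ 70
Result = {2, 3, 5, 7, 11, 13, 17, 19, 23, 29, 31, 37, 41, 43, 47, 53, 59, 61, 67}

{2, 3, 5, 7, 11, 13, 17, 19, 23, 29, 31, 37, 41, 43, 47, 53, 59, 61, 67}


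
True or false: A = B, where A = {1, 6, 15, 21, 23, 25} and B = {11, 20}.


Two sets are equal iff they have exactly the same elements.
A = {1, 6, 15, 21, 23, 25}
B = {11, 20}
Differences: {1, 6, 11, 15, 20, 21, 23, 25}
A ≠ B

No, A ≠ B


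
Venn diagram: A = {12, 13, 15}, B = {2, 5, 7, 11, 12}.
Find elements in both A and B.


A = {12, 13, 15}
B = {2, 5, 7, 11, 12}
Region: in both A and B
Elements: {12}

Elements in both A and B: {12}


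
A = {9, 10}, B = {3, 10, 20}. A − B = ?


A \ B = elements in A but not in B
A = {9, 10}
B = {3, 10, 20}
Remove from A any elements in B
A \ B = {9}

A \ B = {9}


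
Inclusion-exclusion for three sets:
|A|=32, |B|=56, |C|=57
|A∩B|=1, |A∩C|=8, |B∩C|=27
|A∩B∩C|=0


|A∪B∪C| = |A|+|B|+|C| - |A∩B|-|A∩C|-|B∩C| + |A∩B∩C|
= 32+56+57 - 1-8-27 + 0
= 145 - 36 + 0
= 109

|A ∪ B ∪ C| = 109


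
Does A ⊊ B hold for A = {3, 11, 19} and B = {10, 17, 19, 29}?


A ⊂ B requires: A ⊆ B AND A ≠ B.
A ⊆ B? No
A ⊄ B, so A is not a proper subset.

No, A is not a proper subset of B


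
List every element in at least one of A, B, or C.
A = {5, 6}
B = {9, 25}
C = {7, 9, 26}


A ∪ B = {5, 6, 9, 25}
(A ∪ B) ∪ C = {5, 6, 7, 9, 25, 26}

A ∪ B ∪ C = {5, 6, 7, 9, 25, 26}


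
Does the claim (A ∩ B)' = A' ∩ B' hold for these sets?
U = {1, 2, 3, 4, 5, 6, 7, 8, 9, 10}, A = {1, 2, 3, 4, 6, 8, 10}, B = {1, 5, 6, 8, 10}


LHS: A ∩ B = {1, 6, 8, 10}
(A ∩ B)' = U \ (A ∩ B) = {2, 3, 4, 5, 7, 9}
A' = {5, 7, 9}, B' = {2, 3, 4, 7, 9}
Claimed RHS: A' ∩ B' = {7, 9}
Identity is INVALID: LHS = {2, 3, 4, 5, 7, 9} but the RHS claimed here equals {7, 9}. The correct form is (A ∩ B)' = A' ∪ B'.

Identity is invalid: (A ∩ B)' = {2, 3, 4, 5, 7, 9} but A' ∩ B' = {7, 9}. The correct De Morgan law is (A ∩ B)' = A' ∪ B'.


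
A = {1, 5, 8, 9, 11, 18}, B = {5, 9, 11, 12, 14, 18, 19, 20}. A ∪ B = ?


A ∪ B = all elements in A or B (or both)
A = {1, 5, 8, 9, 11, 18}
B = {5, 9, 11, 12, 14, 18, 19, 20}
A ∪ B = {1, 5, 8, 9, 11, 12, 14, 18, 19, 20}

A ∪ B = {1, 5, 8, 9, 11, 12, 14, 18, 19, 20}


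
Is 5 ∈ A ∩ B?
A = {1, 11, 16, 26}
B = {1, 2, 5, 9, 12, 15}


A = {1, 11, 16, 26}, B = {1, 2, 5, 9, 12, 15}
A ∩ B = elements in both A and B
A ∩ B = {1}
Checking if 5 ∈ A ∩ B
5 is not in A ∩ B → False

5 ∉ A ∩ B


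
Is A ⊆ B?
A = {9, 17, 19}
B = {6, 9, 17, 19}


A ⊆ B means every element of A is in B.
All elements of A are in B.
So A ⊆ B.

Yes, A ⊆ B


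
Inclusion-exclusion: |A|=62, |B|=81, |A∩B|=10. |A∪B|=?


|A ∪ B| = |A| + |B| - |A ∩ B|
= 62 + 81 - 10
= 133

|A ∪ B| = 133


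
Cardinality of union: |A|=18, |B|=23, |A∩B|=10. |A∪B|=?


|A ∪ B| = |A| + |B| - |A ∩ B|
= 18 + 23 - 10
= 31

|A ∪ B| = 31


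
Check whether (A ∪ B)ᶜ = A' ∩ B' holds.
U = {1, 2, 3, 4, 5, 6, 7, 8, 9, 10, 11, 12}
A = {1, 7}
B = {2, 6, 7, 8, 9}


LHS: A ∪ B = {1, 2, 6, 7, 8, 9}
(A ∪ B)' = U \ (A ∪ B) = {3, 4, 5, 10, 11, 12}
A' = {2, 3, 4, 5, 6, 8, 9, 10, 11, 12}, B' = {1, 3, 4, 5, 10, 11, 12}
Claimed RHS: A' ∩ B' = {3, 4, 5, 10, 11, 12}
Identity is VALID: LHS = RHS = {3, 4, 5, 10, 11, 12} ✓

Identity is valid. (A ∪ B)' = A' ∩ B' = {3, 4, 5, 10, 11, 12}


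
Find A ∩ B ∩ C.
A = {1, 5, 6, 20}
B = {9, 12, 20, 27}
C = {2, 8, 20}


A ∩ B = {20}
(A ∩ B) ∩ C = {20}

A ∩ B ∩ C = {20}


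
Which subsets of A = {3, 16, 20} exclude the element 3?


A subset of A that omits 3 is a subset of A \ {3}, so there are 2^(n-1) = 2^2 = 4 of them.
Subsets excluding 3: ∅, {16}, {20}, {16, 20}

Subsets excluding 3 (4 total): ∅, {16}, {20}, {16, 20}


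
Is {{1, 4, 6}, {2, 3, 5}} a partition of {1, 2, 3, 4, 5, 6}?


A partition requires: (1) non-empty parts, (2) pairwise disjoint, (3) union = U
Parts: {1, 4, 6}, {2, 3, 5}
Union of parts: {1, 2, 3, 4, 5, 6}
U = {1, 2, 3, 4, 5, 6}
All non-empty? True
Pairwise disjoint? True
Covers U? True

Yes, valid partition


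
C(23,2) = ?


C(n,k) = n! / (k!(n-k)!)
C(23,2) = 23! / (2!21!)
= 253

C(23,2) = 253


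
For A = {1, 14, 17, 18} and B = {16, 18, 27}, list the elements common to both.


A ∩ B = elements in both A and B
A = {1, 14, 17, 18}
B = {16, 18, 27}
A ∩ B = {18}

A ∩ B = {18}


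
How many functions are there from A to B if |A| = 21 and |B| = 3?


Each of |A| = 21 inputs maps to any of |B| = 3 outputs.
# functions = |B|^|A| = 3^21
= 10460353203

Number of functions = 10460353203


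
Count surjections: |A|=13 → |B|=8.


n = |A| = 13, k = |B| = 8. Surjections via inclusion-exclusion:
S(n,k) = Σ(-1)^i × C(k,i) × (k-i)^n, i=0 to k
i=0: (-1)^0×C(8,0)×8^13 = 549755813888
i=1: (-1)^1×C(8,1)×7^13 = -775112083256
i=2: (-1)^2×C(8,2)×6^13 = 365699432448
i=3: (-1)^3×C(8,3)×5^13 = -68359375000
i=4: (-1)^4×C(8,4)×4^13 = 4697620480
i=5: (-1)^5×C(8,5)×3^13 = -89282088
i=6: (-1)^6×C(8,6)×2^13 = 229376
i=7: (-1)^7×C(8,7)×1^13 = -8
i=8: (-1)^8×C(8,8)×0^13 = 0
Total = 76592355840

Number of surjections = 76592355840


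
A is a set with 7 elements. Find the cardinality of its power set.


Number of subsets = 2^n
= 2^7
= 128

|P(A)| = 128


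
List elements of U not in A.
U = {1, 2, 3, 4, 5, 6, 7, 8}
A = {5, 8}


Aᶜ = U \ A = elements in U but not in A
U = {1, 2, 3, 4, 5, 6, 7, 8}
A = {5, 8}
Aᶜ = {1, 2, 3, 4, 6, 7}

Aᶜ = {1, 2, 3, 4, 6, 7}


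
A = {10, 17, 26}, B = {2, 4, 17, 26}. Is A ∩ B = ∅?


Disjoint means A ∩ B = ∅.
A ∩ B = {17, 26}
A ∩ B ≠ ∅, so A and B are NOT disjoint.

No, A and B are not disjoint (A ∩ B = {17, 26})


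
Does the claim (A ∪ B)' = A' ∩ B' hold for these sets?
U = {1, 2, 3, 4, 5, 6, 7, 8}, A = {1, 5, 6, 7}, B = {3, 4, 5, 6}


LHS: A ∪ B = {1, 3, 4, 5, 6, 7}
(A ∪ B)' = U \ (A ∪ B) = {2, 8}
A' = {2, 3, 4, 8}, B' = {1, 2, 7, 8}
Claimed RHS: A' ∩ B' = {2, 8}
Identity is VALID: LHS = RHS = {2, 8} ✓

Identity is valid. (A ∪ B)' = A' ∩ B' = {2, 8}


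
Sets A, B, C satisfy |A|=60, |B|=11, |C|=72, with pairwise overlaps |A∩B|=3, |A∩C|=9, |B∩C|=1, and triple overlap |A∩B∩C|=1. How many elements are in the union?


|A∪B∪C| = |A|+|B|+|C| - |A∩B|-|A∩C|-|B∩C| + |A∩B∩C|
= 60+11+72 - 3-9-1 + 1
= 143 - 13 + 1
= 131

|A ∪ B ∪ C| = 131


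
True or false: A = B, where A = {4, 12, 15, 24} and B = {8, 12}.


Two sets are equal iff they have exactly the same elements.
A = {4, 12, 15, 24}
B = {8, 12}
Differences: {4, 8, 15, 24}
A ≠ B

No, A ≠ B


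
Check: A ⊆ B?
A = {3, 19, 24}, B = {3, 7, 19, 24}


A ⊆ B means every element of A is in B.
All elements of A are in B.
So A ⊆ B.

Yes, A ⊆ B


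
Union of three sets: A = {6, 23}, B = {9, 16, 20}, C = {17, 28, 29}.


A ∪ B = {6, 9, 16, 20, 23}
(A ∪ B) ∪ C = {6, 9, 16, 17, 20, 23, 28, 29}

A ∪ B ∪ C = {6, 9, 16, 17, 20, 23, 28, 29}


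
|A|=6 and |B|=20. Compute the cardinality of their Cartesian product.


|A × B| = |A| × |B|
= 6 × 20
= 120

|A × B| = 120


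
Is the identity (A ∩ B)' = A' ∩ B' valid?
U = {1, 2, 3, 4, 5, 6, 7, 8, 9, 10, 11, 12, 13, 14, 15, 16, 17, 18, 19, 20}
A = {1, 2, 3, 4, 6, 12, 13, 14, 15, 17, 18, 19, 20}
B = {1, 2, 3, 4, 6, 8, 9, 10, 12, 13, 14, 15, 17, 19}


LHS: A ∩ B = {1, 2, 3, 4, 6, 12, 13, 14, 15, 17, 19}
(A ∩ B)' = U \ (A ∩ B) = {5, 7, 8, 9, 10, 11, 16, 18, 20}
A' = {5, 7, 8, 9, 10, 11, 16}, B' = {5, 7, 11, 16, 18, 20}
Claimed RHS: A' ∩ B' = {5, 7, 11, 16}
Identity is INVALID: LHS = {5, 7, 8, 9, 10, 11, 16, 18, 20} but the RHS claimed here equals {5, 7, 11, 16}. The correct form is (A ∩ B)' = A' ∪ B'.

Identity is invalid: (A ∩ B)' = {5, 7, 8, 9, 10, 11, 16, 18, 20} but A' ∩ B' = {5, 7, 11, 16}. The correct De Morgan law is (A ∩ B)' = A' ∪ B'.


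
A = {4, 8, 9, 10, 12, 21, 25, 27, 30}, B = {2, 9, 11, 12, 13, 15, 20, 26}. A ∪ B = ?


A ∪ B = all elements in A or B (or both)
A = {4, 8, 9, 10, 12, 21, 25, 27, 30}
B = {2, 9, 11, 12, 13, 15, 20, 26}
A ∪ B = {2, 4, 8, 9, 10, 11, 12, 13, 15, 20, 21, 25, 26, 27, 30}

A ∪ B = {2, 4, 8, 9, 10, 11, 12, 13, 15, 20, 21, 25, 26, 27, 30}


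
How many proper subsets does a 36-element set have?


Total subsets = 2^n = 2^36 = 68719476736
Proper subsets exclude the set itself: 2^n - 1
= 68719476736 - 1
= 68719476735

Number of proper subsets = 68719476735


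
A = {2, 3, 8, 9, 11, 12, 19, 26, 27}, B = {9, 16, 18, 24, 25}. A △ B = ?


A △ B = (A \ B) ∪ (B \ A) = elements in exactly one of A or B
A \ B = {2, 3, 8, 11, 12, 19, 26, 27}
B \ A = {16, 18, 24, 25}
A △ B = {2, 3, 8, 11, 12, 16, 18, 19, 24, 25, 26, 27}

A △ B = {2, 3, 8, 11, 12, 16, 18, 19, 24, 25, 26, 27}


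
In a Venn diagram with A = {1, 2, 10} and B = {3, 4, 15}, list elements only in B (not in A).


A = {1, 2, 10}
B = {3, 4, 15}
Region: only in B (not in A)
Elements: {3, 4, 15}

Elements only in B (not in A): {3, 4, 15}


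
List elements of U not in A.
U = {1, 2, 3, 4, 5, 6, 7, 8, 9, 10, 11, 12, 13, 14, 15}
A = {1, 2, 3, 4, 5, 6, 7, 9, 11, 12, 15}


Aᶜ = U \ A = elements in U but not in A
U = {1, 2, 3, 4, 5, 6, 7, 8, 9, 10, 11, 12, 13, 14, 15}
A = {1, 2, 3, 4, 5, 6, 7, 9, 11, 12, 15}
Aᶜ = {8, 10, 13, 14}

Aᶜ = {8, 10, 13, 14}


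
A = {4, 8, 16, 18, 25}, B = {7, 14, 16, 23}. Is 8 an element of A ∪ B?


A = {4, 8, 16, 18, 25}, B = {7, 14, 16, 23}
A ∪ B = all elements in A or B
A ∪ B = {4, 7, 8, 14, 16, 18, 23, 25}
Checking if 8 ∈ A ∪ B
8 is in A ∪ B → True

8 ∈ A ∪ B


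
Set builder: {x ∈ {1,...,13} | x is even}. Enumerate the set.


Checking each candidate:
Condition: even numbers in {1,...,13}
Result = {2, 4, 6, 8, 10, 12}

{2, 4, 6, 8, 10, 12}


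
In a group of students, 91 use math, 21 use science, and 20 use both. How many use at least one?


|A ∪ B| = |A| + |B| - |A ∩ B|
= 91 + 21 - 20
= 92

|A ∪ B| = 92


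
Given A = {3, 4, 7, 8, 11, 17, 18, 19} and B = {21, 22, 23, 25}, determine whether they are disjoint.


Disjoint means A ∩ B = ∅.
A ∩ B = ∅
A ∩ B = ∅, so A and B are disjoint.

Yes, A and B are disjoint


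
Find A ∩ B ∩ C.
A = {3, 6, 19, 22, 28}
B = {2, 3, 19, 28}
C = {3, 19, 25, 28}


A ∩ B = {3, 19, 28}
(A ∩ B) ∩ C = {3, 19, 28}

A ∩ B ∩ C = {3, 19, 28}


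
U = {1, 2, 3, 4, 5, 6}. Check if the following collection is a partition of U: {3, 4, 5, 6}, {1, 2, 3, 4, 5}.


A partition requires: (1) non-empty parts, (2) pairwise disjoint, (3) union = U
Parts: {3, 4, 5, 6}, {1, 2, 3, 4, 5}
Union of parts: {1, 2, 3, 4, 5, 6}
U = {1, 2, 3, 4, 5, 6}
All non-empty? True
Pairwise disjoint? False
Covers U? True

No, not a valid partition


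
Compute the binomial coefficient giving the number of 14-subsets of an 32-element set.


C(n,k) = n! / (k!(n-k)!)
C(32,14) = 32! / (14!18!)
= 471435600

C(32,14) = 471435600


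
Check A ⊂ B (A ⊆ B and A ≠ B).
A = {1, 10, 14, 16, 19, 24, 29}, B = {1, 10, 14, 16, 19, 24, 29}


A ⊂ B requires: A ⊆ B AND A ≠ B.
A ⊆ B? Yes
A = B? Yes
A = B, so A is not a PROPER subset.

No, A is not a proper subset of B


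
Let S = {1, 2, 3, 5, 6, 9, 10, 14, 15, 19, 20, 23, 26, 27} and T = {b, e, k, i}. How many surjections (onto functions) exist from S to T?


n = |S| = 14, k = |T| = 4. Surjections via inclusion-exclusion:
S(n,k) = Σ(-1)^i × C(k,i) × (k-i)^n, i=0 to k
i=0: (-1)^0×C(4,0)×4^14 = 268435456
i=1: (-1)^1×C(4,1)×3^14 = -19131876
i=2: (-1)^2×C(4,2)×2^14 = 98304
i=3: (-1)^3×C(4,3)×1^14 = -4
i=4: (-1)^4×C(4,4)×0^14 = 0
Total = 249401880

Number of surjections = 249401880


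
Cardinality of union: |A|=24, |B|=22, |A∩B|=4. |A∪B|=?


|A ∪ B| = |A| + |B| - |A ∩ B|
= 24 + 22 - 4
= 42

|A ∪ B| = 42


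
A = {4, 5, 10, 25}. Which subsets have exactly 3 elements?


|A| = 4, so A has C(4,3) = 4 subsets of size 3.
Enumerate by choosing 3 elements from A at a time:
{4, 5, 10}, {4, 5, 25}, {4, 10, 25}, {5, 10, 25}

3-element subsets (4 total): {4, 5, 10}, {4, 5, 25}, {4, 10, 25}, {5, 10, 25}


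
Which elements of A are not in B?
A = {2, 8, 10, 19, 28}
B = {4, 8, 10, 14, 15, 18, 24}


A \ B = elements in A but not in B
A = {2, 8, 10, 19, 28}
B = {4, 8, 10, 14, 15, 18, 24}
Remove from A any elements in B
A \ B = {2, 19, 28}

A \ B = {2, 19, 28}


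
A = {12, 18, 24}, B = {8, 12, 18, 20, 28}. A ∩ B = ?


A ∩ B = elements in both A and B
A = {12, 18, 24}
B = {8, 12, 18, 20, 28}
A ∩ B = {12, 18}

A ∩ B = {12, 18}


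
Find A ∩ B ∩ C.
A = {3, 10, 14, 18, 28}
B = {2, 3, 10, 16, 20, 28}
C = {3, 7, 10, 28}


A ∩ B = {3, 10, 28}
(A ∩ B) ∩ C = {3, 10, 28}

A ∩ B ∩ C = {3, 10, 28}


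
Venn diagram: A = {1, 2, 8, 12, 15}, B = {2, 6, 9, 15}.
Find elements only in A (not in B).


A = {1, 2, 8, 12, 15}
B = {2, 6, 9, 15}
Region: only in A (not in B)
Elements: {1, 8, 12}

Elements only in A (not in B): {1, 8, 12}


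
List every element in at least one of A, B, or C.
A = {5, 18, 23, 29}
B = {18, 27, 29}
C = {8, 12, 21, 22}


A ∪ B = {5, 18, 23, 27, 29}
(A ∪ B) ∪ C = {5, 8, 12, 18, 21, 22, 23, 27, 29}

A ∪ B ∪ C = {5, 8, 12, 18, 21, 22, 23, 27, 29}


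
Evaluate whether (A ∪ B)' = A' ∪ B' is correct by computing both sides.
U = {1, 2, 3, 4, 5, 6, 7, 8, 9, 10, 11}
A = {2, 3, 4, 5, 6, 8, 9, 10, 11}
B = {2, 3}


LHS: A ∪ B = {2, 3, 4, 5, 6, 8, 9, 10, 11}
(A ∪ B)' = U \ (A ∪ B) = {1, 7}
A' = {1, 7}, B' = {1, 4, 5, 6, 7, 8, 9, 10, 11}
Claimed RHS: A' ∪ B' = {1, 4, 5, 6, 7, 8, 9, 10, 11}
Identity is INVALID: LHS = {1, 7} but the RHS claimed here equals {1, 4, 5, 6, 7, 8, 9, 10, 11}. The correct form is (A ∪ B)' = A' ∩ B'.

Identity is invalid: (A ∪ B)' = {1, 7} but A' ∪ B' = {1, 4, 5, 6, 7, 8, 9, 10, 11}. The correct De Morgan law is (A ∪ B)' = A' ∩ B'.


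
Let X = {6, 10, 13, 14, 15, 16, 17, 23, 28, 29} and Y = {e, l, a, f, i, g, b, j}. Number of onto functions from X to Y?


n = |X| = 10, k = |Y| = 8. Surjections via inclusion-exclusion:
S(n,k) = Σ(-1)^i × C(k,i) × (k-i)^n, i=0 to k
i=0: (-1)^0×C(8,0)×8^10 = 1073741824
i=1: (-1)^1×C(8,1)×7^10 = -2259801992
i=2: (-1)^2×C(8,2)×6^10 = 1693052928
i=3: (-1)^3×C(8,3)×5^10 = -546875000
i=4: (-1)^4×C(8,4)×4^10 = 73400320
i=5: (-1)^5×C(8,5)×3^10 = -3306744
i=6: (-1)^6×C(8,6)×2^10 = 28672
i=7: (-1)^7×C(8,7)×1^10 = -8
i=8: (-1)^8×C(8,8)×0^10 = 0
Total = 30240000

Number of surjections = 30240000


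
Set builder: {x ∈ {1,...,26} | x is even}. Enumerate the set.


Checking each candidate:
Condition: even numbers in {1,...,26}
Result = {2, 4, 6, 8, 10, 12, 14, 16, 18, 20, 22, 24, 26}

{2, 4, 6, 8, 10, 12, 14, 16, 18, 20, 22, 24, 26}


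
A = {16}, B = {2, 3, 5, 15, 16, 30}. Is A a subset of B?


A ⊆ B means every element of A is in B.
All elements of A are in B.
So A ⊆ B.

Yes, A ⊆ B


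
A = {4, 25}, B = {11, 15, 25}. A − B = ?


A \ B = elements in A but not in B
A = {4, 25}
B = {11, 15, 25}
Remove from A any elements in B
A \ B = {4}

A \ B = {4}


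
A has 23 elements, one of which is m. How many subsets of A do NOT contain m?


Subsets of A avoiding m are subsets of A \ {m}, which has 22 elements.
Count = 2^(n-1) = 2^22
= 4194304

Number of subsets avoiding m = 4194304


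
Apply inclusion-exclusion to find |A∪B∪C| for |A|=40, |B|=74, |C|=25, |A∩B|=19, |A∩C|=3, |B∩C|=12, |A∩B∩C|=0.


|A∪B∪C| = |A|+|B|+|C| - |A∩B|-|A∩C|-|B∩C| + |A∩B∩C|
= 40+74+25 - 19-3-12 + 0
= 139 - 34 + 0
= 105

|A ∪ B ∪ C| = 105


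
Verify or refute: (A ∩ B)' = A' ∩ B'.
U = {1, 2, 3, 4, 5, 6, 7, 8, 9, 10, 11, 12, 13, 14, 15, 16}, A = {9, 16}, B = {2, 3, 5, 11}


LHS: A ∩ B = ∅
(A ∩ B)' = U \ (A ∩ B) = {1, 2, 3, 4, 5, 6, 7, 8, 9, 10, 11, 12, 13, 14, 15, 16}
A' = {1, 2, 3, 4, 5, 6, 7, 8, 10, 11, 12, 13, 14, 15}, B' = {1, 4, 6, 7, 8, 9, 10, 12, 13, 14, 15, 16}
Claimed RHS: A' ∩ B' = {1, 4, 6, 7, 8, 10, 12, 13, 14, 15}
Identity is INVALID: LHS = {1, 2, 3, 4, 5, 6, 7, 8, 9, 10, 11, 12, 13, 14, 15, 16} but the RHS claimed here equals {1, 4, 6, 7, 8, 10, 12, 13, 14, 15}. The correct form is (A ∩ B)' = A' ∪ B'.

Identity is invalid: (A ∩ B)' = {1, 2, 3, 4, 5, 6, 7, 8, 9, 10, 11, 12, 13, 14, 15, 16} but A' ∩ B' = {1, 4, 6, 7, 8, 10, 12, 13, 14, 15}. The correct De Morgan law is (A ∩ B)' = A' ∪ B'.


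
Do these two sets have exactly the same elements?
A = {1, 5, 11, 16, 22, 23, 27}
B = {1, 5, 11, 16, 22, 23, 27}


Two sets are equal iff they have exactly the same elements.
A = {1, 5, 11, 16, 22, 23, 27}
B = {1, 5, 11, 16, 22, 23, 27}
Same elements → A = B

Yes, A = B


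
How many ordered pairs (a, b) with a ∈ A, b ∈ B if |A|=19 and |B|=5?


|A × B| = |A| × |B|
= 19 × 5
= 95

|A × B| = 95


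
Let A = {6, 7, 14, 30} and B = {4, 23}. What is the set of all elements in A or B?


A ∪ B = all elements in A or B (or both)
A = {6, 7, 14, 30}
B = {4, 23}
A ∪ B = {4, 6, 7, 14, 23, 30}

A ∪ B = {4, 6, 7, 14, 23, 30}


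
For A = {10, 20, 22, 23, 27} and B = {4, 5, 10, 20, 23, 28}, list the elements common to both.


A ∩ B = elements in both A and B
A = {10, 20, 22, 23, 27}
B = {4, 5, 10, 20, 23, 28}
A ∩ B = {10, 20, 23}

A ∩ B = {10, 20, 23}


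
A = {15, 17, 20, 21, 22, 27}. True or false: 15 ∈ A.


A = {15, 17, 20, 21, 22, 27}
Checking if 15 is in A
15 is in A → True

15 ∈ A


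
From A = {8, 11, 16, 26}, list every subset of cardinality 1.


|A| = 4, so A has C(4,1) = 4 subsets of size 1.
Enumerate by choosing 1 elements from A at a time:
{8}, {11}, {16}, {26}

1-element subsets (4 total): {8}, {11}, {16}, {26}


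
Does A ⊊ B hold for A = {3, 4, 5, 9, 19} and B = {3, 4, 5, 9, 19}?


A ⊂ B requires: A ⊆ B AND A ≠ B.
A ⊆ B? Yes
A = B? Yes
A = B, so A is not a PROPER subset.

No, A is not a proper subset of B


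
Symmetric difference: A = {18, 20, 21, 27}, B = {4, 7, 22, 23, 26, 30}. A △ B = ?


A △ B = (A \ B) ∪ (B \ A) = elements in exactly one of A or B
A \ B = {18, 20, 21, 27}
B \ A = {4, 7, 22, 23, 26, 30}
A △ B = {4, 7, 18, 20, 21, 22, 23, 26, 27, 30}

A △ B = {4, 7, 18, 20, 21, 22, 23, 26, 27, 30}


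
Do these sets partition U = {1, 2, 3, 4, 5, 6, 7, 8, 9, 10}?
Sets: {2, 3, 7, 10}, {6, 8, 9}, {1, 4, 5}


A partition requires: (1) non-empty parts, (2) pairwise disjoint, (3) union = U
Parts: {2, 3, 7, 10}, {6, 8, 9}, {1, 4, 5}
Union of parts: {1, 2, 3, 4, 5, 6, 7, 8, 9, 10}
U = {1, 2, 3, 4, 5, 6, 7, 8, 9, 10}
All non-empty? True
Pairwise disjoint? True
Covers U? True

Yes, valid partition


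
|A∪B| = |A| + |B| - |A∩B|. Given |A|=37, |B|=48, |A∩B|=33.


|A ∪ B| = |A| + |B| - |A ∩ B|
= 37 + 48 - 33
= 52

|A ∪ B| = 52


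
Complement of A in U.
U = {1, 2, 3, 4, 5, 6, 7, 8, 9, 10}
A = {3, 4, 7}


Aᶜ = U \ A = elements in U but not in A
U = {1, 2, 3, 4, 5, 6, 7, 8, 9, 10}
A = {3, 4, 7}
Aᶜ = {1, 2, 5, 6, 8, 9, 10}

Aᶜ = {1, 2, 5, 6, 8, 9, 10}


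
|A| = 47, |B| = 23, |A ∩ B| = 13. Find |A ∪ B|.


|A ∪ B| = |A| + |B| - |A ∩ B|
= 47 + 23 - 13
= 57

|A ∪ B| = 57


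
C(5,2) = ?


C(n,k) = n! / (k!(n-k)!)
C(5,2) = 5! / (2!3!)
= 10

C(5,2) = 10


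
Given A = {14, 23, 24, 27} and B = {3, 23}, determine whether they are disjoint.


Disjoint means A ∩ B = ∅.
A ∩ B = {23}
A ∩ B ≠ ∅, so A and B are NOT disjoint.

No, A and B are not disjoint (A ∩ B = {23})


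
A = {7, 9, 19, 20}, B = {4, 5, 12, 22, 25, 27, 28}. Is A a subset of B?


A ⊆ B means every element of A is in B.
Elements in A not in B: {7, 9, 19, 20}
So A ⊄ B.

No, A ⊄ B


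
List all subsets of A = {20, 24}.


|A| = 2, so |P(A)| = 2^2 = 4
Enumerate subsets by cardinality (0 to 2):
∅, {20}, {24}, {20, 24}

P(A) has 4 subsets: ∅, {20}, {24}, {20, 24}


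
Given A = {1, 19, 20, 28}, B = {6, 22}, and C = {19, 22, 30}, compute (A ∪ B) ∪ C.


A ∪ B = {1, 6, 19, 20, 22, 28}
(A ∪ B) ∪ C = {1, 6, 19, 20, 22, 28, 30}

A ∪ B ∪ C = {1, 6, 19, 20, 22, 28, 30}


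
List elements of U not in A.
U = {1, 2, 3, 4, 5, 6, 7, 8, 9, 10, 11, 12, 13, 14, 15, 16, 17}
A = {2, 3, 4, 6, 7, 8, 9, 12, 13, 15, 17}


Aᶜ = U \ A = elements in U but not in A
U = {1, 2, 3, 4, 5, 6, 7, 8, 9, 10, 11, 12, 13, 14, 15, 16, 17}
A = {2, 3, 4, 6, 7, 8, 9, 12, 13, 15, 17}
Aᶜ = {1, 5, 10, 11, 14, 16}

Aᶜ = {1, 5, 10, 11, 14, 16}


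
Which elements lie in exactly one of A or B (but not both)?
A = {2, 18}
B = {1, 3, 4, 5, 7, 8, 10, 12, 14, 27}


A △ B = (A \ B) ∪ (B \ A) = elements in exactly one of A or B
A \ B = {2, 18}
B \ A = {1, 3, 4, 5, 7, 8, 10, 12, 14, 27}
A △ B = {1, 2, 3, 4, 5, 7, 8, 10, 12, 14, 18, 27}

A △ B = {1, 2, 3, 4, 5, 7, 8, 10, 12, 14, 18, 27}


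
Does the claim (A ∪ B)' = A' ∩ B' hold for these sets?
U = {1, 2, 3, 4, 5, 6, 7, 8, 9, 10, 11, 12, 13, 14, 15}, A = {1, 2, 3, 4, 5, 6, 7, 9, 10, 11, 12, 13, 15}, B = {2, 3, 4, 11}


LHS: A ∪ B = {1, 2, 3, 4, 5, 6, 7, 9, 10, 11, 12, 13, 15}
(A ∪ B)' = U \ (A ∪ B) = {8, 14}
A' = {8, 14}, B' = {1, 5, 6, 7, 8, 9, 10, 12, 13, 14, 15}
Claimed RHS: A' ∩ B' = {8, 14}
Identity is VALID: LHS = RHS = {8, 14} ✓

Identity is valid. (A ∪ B)' = A' ∩ B' = {8, 14}


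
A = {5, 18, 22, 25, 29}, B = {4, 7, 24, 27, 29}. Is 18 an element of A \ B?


A = {5, 18, 22, 25, 29}, B = {4, 7, 24, 27, 29}
A \ B = elements in A but not in B
A \ B = {5, 18, 22, 25}
Checking if 18 ∈ A \ B
18 is in A \ B → True

18 ∈ A \ B


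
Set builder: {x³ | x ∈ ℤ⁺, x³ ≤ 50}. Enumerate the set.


Checking each candidate:
Condition: positive perfect cubes ≤ 50
Result = {1, 8, 27}

{1, 8, 27}


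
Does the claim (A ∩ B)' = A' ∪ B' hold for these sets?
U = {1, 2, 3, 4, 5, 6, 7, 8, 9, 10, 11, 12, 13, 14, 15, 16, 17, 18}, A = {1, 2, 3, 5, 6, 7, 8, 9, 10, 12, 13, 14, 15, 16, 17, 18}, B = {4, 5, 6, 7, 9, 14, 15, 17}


LHS: A ∩ B = {5, 6, 7, 9, 14, 15, 17}
(A ∩ B)' = U \ (A ∩ B) = {1, 2, 3, 4, 8, 10, 11, 12, 13, 16, 18}
A' = {4, 11}, B' = {1, 2, 3, 8, 10, 11, 12, 13, 16, 18}
Claimed RHS: A' ∪ B' = {1, 2, 3, 4, 8, 10, 11, 12, 13, 16, 18}
Identity is VALID: LHS = RHS = {1, 2, 3, 4, 8, 10, 11, 12, 13, 16, 18} ✓

Identity is valid. (A ∩ B)' = A' ∪ B' = {1, 2, 3, 4, 8, 10, 11, 12, 13, 16, 18}


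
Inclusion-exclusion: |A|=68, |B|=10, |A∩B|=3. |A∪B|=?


|A ∪ B| = |A| + |B| - |A ∩ B|
= 68 + 10 - 3
= 75

|A ∪ B| = 75


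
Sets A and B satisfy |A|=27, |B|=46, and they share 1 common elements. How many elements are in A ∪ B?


|A ∪ B| = |A| + |B| - |A ∩ B|
= 27 + 46 - 1
= 72

|A ∪ B| = 72


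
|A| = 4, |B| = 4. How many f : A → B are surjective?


n = |A| = 4, k = |B| = 4. Surjections via inclusion-exclusion:
S(n,k) = Σ(-1)^i × C(k,i) × (k-i)^n, i=0 to k
i=0: (-1)^0×C(4,0)×4^4 = 256
i=1: (-1)^1×C(4,1)×3^4 = -324
i=2: (-1)^2×C(4,2)×2^4 = 96
i=3: (-1)^3×C(4,3)×1^4 = -4
i=4: (-1)^4×C(4,4)×0^4 = 0
Total = 24

Number of surjections = 24


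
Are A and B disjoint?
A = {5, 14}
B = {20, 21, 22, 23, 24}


Disjoint means A ∩ B = ∅.
A ∩ B = ∅
A ∩ B = ∅, so A and B are disjoint.

Yes, A and B are disjoint


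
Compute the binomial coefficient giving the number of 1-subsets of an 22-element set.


C(n,k) = n! / (k!(n-k)!)
C(22,1) = 22! / (1!21!)
= 22

C(22,1) = 22


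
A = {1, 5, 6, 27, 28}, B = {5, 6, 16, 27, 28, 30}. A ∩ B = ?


A ∩ B = elements in both A and B
A = {1, 5, 6, 27, 28}
B = {5, 6, 16, 27, 28, 30}
A ∩ B = {5, 6, 27, 28}

A ∩ B = {5, 6, 27, 28}


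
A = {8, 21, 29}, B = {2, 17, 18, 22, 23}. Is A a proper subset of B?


A ⊂ B requires: A ⊆ B AND A ≠ B.
A ⊆ B? No
A ⊄ B, so A is not a proper subset.

No, A is not a proper subset of B


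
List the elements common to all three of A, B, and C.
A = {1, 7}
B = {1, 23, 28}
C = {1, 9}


A ∩ B = {1}
(A ∩ B) ∩ C = {1}

A ∩ B ∩ C = {1}


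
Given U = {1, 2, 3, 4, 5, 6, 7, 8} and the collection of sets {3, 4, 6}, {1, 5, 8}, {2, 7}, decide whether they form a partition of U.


A partition requires: (1) non-empty parts, (2) pairwise disjoint, (3) union = U
Parts: {3, 4, 6}, {1, 5, 8}, {2, 7}
Union of parts: {1, 2, 3, 4, 5, 6, 7, 8}
U = {1, 2, 3, 4, 5, 6, 7, 8}
All non-empty? True
Pairwise disjoint? True
Covers U? True

Yes, valid partition


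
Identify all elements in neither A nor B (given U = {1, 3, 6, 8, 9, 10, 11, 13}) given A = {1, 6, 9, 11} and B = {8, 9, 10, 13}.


A = {1, 6, 9, 11}
B = {8, 9, 10, 13}
Region: in neither A nor B (given U = {1, 3, 6, 8, 9, 10, 11, 13})
Elements: {3}

Elements in neither A nor B (given U = {1, 3, 6, 8, 9, 10, 11, 13}): {3}


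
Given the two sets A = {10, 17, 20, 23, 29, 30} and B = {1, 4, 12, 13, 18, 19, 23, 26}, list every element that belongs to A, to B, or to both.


A ∪ B = all elements in A or B (or both)
A = {10, 17, 20, 23, 29, 30}
B = {1, 4, 12, 13, 18, 19, 23, 26}
A ∪ B = {1, 4, 10, 12, 13, 17, 18, 19, 20, 23, 26, 29, 30}

A ∪ B = {1, 4, 10, 12, 13, 17, 18, 19, 20, 23, 26, 29, 30}


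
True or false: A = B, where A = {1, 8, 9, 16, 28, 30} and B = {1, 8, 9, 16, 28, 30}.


Two sets are equal iff they have exactly the same elements.
A = {1, 8, 9, 16, 28, 30}
B = {1, 8, 9, 16, 28, 30}
Same elements → A = B

Yes, A = B


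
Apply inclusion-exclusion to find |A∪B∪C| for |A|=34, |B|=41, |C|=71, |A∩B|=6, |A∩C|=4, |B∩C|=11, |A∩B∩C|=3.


|A∪B∪C| = |A|+|B|+|C| - |A∩B|-|A∩C|-|B∩C| + |A∩B∩C|
= 34+41+71 - 6-4-11 + 3
= 146 - 21 + 3
= 128

|A ∪ B ∪ C| = 128


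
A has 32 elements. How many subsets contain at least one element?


Total subsets = 2^n = 2^32 = 4294967296
Non-empty subsets exclude the empty set: 2^n - 1
= 4294967296 - 1
= 4294967295

Number of non-empty subsets = 4294967295


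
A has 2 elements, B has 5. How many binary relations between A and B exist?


A relation from A to B is any subset of A × B.
|A × B| = 2 × 5 = 10
# relations = 2^|A × B| = 2^10 = 1024

Number of relations = 1024


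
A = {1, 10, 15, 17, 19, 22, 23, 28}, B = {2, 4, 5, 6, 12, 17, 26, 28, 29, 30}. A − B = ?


A \ B = elements in A but not in B
A = {1, 10, 15, 17, 19, 22, 23, 28}
B = {2, 4, 5, 6, 12, 17, 26, 28, 29, 30}
Remove from A any elements in B
A \ B = {1, 10, 15, 19, 22, 23}

A \ B = {1, 10, 15, 19, 22, 23}


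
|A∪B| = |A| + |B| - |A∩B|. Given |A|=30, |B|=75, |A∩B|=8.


|A ∪ B| = |A| + |B| - |A ∩ B|
= 30 + 75 - 8
= 97

|A ∪ B| = 97


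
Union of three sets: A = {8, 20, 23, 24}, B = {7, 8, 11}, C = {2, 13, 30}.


A ∪ B = {7, 8, 11, 20, 23, 24}
(A ∪ B) ∪ C = {2, 7, 8, 11, 13, 20, 23, 24, 30}

A ∪ B ∪ C = {2, 7, 8, 11, 13, 20, 23, 24, 30}


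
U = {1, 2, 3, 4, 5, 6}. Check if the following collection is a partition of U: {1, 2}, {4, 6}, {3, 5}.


A partition requires: (1) non-empty parts, (2) pairwise disjoint, (3) union = U
Parts: {1, 2}, {4, 6}, {3, 5}
Union of parts: {1, 2, 3, 4, 5, 6}
U = {1, 2, 3, 4, 5, 6}
All non-empty? True
Pairwise disjoint? True
Covers U? True

Yes, valid partition


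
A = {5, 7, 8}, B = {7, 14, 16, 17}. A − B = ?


A \ B = elements in A but not in B
A = {5, 7, 8}
B = {7, 14, 16, 17}
Remove from A any elements in B
A \ B = {5, 8}

A \ B = {5, 8}


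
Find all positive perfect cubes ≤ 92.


Checking each candidate:
Condition: positive perfect cubes ≤ 92
Result = {1, 8, 27, 64}

{1, 8, 27, 64}


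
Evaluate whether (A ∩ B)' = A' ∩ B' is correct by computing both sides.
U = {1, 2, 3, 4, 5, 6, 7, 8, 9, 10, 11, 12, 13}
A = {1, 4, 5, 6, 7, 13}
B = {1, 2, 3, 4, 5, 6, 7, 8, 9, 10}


LHS: A ∩ B = {1, 4, 5, 6, 7}
(A ∩ B)' = U \ (A ∩ B) = {2, 3, 8, 9, 10, 11, 12, 13}
A' = {2, 3, 8, 9, 10, 11, 12}, B' = {11, 12, 13}
Claimed RHS: A' ∩ B' = {11, 12}
Identity is INVALID: LHS = {2, 3, 8, 9, 10, 11, 12, 13} but the RHS claimed here equals {11, 12}. The correct form is (A ∩ B)' = A' ∪ B'.

Identity is invalid: (A ∩ B)' = {2, 3, 8, 9, 10, 11, 12, 13} but A' ∩ B' = {11, 12}. The correct De Morgan law is (A ∩ B)' = A' ∪ B'.


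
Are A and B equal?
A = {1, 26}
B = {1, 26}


Two sets are equal iff they have exactly the same elements.
A = {1, 26}
B = {1, 26}
Same elements → A = B

Yes, A = B


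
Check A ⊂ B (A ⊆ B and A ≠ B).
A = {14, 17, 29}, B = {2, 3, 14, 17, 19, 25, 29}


A ⊂ B requires: A ⊆ B AND A ≠ B.
A ⊆ B? Yes
A = B? No
A ⊂ B: Yes (A is a proper subset of B)

Yes, A ⊂ B


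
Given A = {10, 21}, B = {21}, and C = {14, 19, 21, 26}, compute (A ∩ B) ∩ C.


A ∩ B = {21}
(A ∩ B) ∩ C = {21}

A ∩ B ∩ C = {21}


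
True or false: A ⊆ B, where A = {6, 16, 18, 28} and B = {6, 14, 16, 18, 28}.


A ⊆ B means every element of A is in B.
All elements of A are in B.
So A ⊆ B.

Yes, A ⊆ B


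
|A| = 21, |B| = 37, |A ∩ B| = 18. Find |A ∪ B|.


|A ∪ B| = |A| + |B| - |A ∩ B|
= 21 + 37 - 18
= 40

|A ∪ B| = 40


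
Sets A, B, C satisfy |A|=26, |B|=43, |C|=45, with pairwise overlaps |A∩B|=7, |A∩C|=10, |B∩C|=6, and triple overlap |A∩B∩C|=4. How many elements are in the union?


|A∪B∪C| = |A|+|B|+|C| - |A∩B|-|A∩C|-|B∩C| + |A∩B∩C|
= 26+43+45 - 7-10-6 + 4
= 114 - 23 + 4
= 95

|A ∪ B ∪ C| = 95


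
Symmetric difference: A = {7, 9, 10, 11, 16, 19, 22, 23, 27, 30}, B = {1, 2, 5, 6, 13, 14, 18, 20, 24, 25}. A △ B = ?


A △ B = (A \ B) ∪ (B \ A) = elements in exactly one of A or B
A \ B = {7, 9, 10, 11, 16, 19, 22, 23, 27, 30}
B \ A = {1, 2, 5, 6, 13, 14, 18, 20, 24, 25}
A △ B = {1, 2, 5, 6, 7, 9, 10, 11, 13, 14, 16, 18, 19, 20, 22, 23, 24, 25, 27, 30}

A △ B = {1, 2, 5, 6, 7, 9, 10, 11, 13, 14, 16, 18, 19, 20, 22, 23, 24, 25, 27, 30}


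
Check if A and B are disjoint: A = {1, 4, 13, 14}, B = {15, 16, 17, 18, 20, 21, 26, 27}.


Disjoint means A ∩ B = ∅.
A ∩ B = ∅
A ∩ B = ∅, so A and B are disjoint.

Yes, A and B are disjoint


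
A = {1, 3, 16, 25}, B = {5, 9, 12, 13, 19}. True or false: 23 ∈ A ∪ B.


A = {1, 3, 16, 25}, B = {5, 9, 12, 13, 19}
A ∪ B = all elements in A or B
A ∪ B = {1, 3, 5, 9, 12, 13, 16, 19, 25}
Checking if 23 ∈ A ∪ B
23 is not in A ∪ B → False

23 ∉ A ∪ B


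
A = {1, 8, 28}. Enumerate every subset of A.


|A| = 3, so |P(A)| = 2^3 = 8
Enumerate subsets by cardinality (0 to 3):
∅, {1}, {8}, {28}, {1, 8}, {1, 28}, {8, 28}, {1, 8, 28}

P(A) has 8 subsets: ∅, {1}, {8}, {28}, {1, 8}, {1, 28}, {8, 28}, {1, 8, 28}


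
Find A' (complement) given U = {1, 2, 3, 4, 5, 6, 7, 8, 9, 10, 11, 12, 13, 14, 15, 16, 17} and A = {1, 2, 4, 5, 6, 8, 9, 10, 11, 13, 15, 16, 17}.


Aᶜ = U \ A = elements in U but not in A
U = {1, 2, 3, 4, 5, 6, 7, 8, 9, 10, 11, 12, 13, 14, 15, 16, 17}
A = {1, 2, 4, 5, 6, 8, 9, 10, 11, 13, 15, 16, 17}
Aᶜ = {3, 7, 12, 14}

Aᶜ = {3, 7, 12, 14}


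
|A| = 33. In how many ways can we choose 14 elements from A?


C(n,k) = n! / (k!(n-k)!)
C(33,14) = 33! / (14!19!)
= 818809200

C(33,14) = 818809200


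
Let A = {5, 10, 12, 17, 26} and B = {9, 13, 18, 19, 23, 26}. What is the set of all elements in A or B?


A ∪ B = all elements in A or B (or both)
A = {5, 10, 12, 17, 26}
B = {9, 13, 18, 19, 23, 26}
A ∪ B = {5, 9, 10, 12, 13, 17, 18, 19, 23, 26}

A ∪ B = {5, 9, 10, 12, 13, 17, 18, 19, 23, 26}


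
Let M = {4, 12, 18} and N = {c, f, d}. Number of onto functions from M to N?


n = |M| = 3, k = |N| = 3. Surjections via inclusion-exclusion:
S(n,k) = Σ(-1)^i × C(k,i) × (k-i)^n, i=0 to k
i=0: (-1)^0×C(3,0)×3^3 = 27
i=1: (-1)^1×C(3,1)×2^3 = -24
i=2: (-1)^2×C(3,2)×1^3 = 3
i=3: (-1)^3×C(3,3)×0^3 = 0
Total = 6

Number of surjections = 6


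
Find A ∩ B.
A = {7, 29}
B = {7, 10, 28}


A ∩ B = elements in both A and B
A = {7, 29}
B = {7, 10, 28}
A ∩ B = {7}

A ∩ B = {7}


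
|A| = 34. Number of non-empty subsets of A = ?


Total subsets = 2^n = 2^34 = 17179869184
Non-empty subsets exclude the empty set: 2^n - 1
= 17179869184 - 1
= 17179869183

Number of non-empty subsets = 17179869183


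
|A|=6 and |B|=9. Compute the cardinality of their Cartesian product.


|A × B| = |A| × |B|
= 6 × 9
= 54

|A × B| = 54


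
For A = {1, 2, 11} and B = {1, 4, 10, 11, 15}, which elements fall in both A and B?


A = {1, 2, 11}
B = {1, 4, 10, 11, 15}
Region: in both A and B
Elements: {1, 11}

Elements in both A and B: {1, 11}


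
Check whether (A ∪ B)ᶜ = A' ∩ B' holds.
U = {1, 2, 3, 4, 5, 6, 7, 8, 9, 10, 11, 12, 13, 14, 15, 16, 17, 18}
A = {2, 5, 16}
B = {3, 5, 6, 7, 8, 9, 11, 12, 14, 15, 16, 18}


LHS: A ∪ B = {2, 3, 5, 6, 7, 8, 9, 11, 12, 14, 15, 16, 18}
(A ∪ B)' = U \ (A ∪ B) = {1, 4, 10, 13, 17}
A' = {1, 3, 4, 6, 7, 8, 9, 10, 11, 12, 13, 14, 15, 17, 18}, B' = {1, 2, 4, 10, 13, 17}
Claimed RHS: A' ∩ B' = {1, 4, 10, 13, 17}
Identity is VALID: LHS = RHS = {1, 4, 10, 13, 17} ✓

Identity is valid. (A ∪ B)' = A' ∩ B' = {1, 4, 10, 13, 17}


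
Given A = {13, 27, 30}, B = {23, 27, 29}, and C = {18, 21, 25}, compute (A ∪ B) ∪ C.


A ∪ B = {13, 23, 27, 29, 30}
(A ∪ B) ∪ C = {13, 18, 21, 23, 25, 27, 29, 30}

A ∪ B ∪ C = {13, 18, 21, 23, 25, 27, 29, 30}


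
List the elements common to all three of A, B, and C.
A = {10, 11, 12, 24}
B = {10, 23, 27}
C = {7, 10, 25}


A ∩ B = {10}
(A ∩ B) ∩ C = {10}

A ∩ B ∩ C = {10}


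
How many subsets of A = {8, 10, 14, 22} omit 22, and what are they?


A subset of A that omits 22 is a subset of A \ {22}, so there are 2^(n-1) = 2^3 = 8 of them.
Subsets excluding 22: ∅, {8}, {10}, {14}, {8, 10}, {8, 14}, {10, 14}, {8, 10, 14}

Subsets excluding 22 (8 total): ∅, {8}, {10}, {14}, {8, 10}, {8, 14}, {10, 14}, {8, 10, 14}


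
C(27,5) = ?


C(n,k) = n! / (k!(n-k)!)
C(27,5) = 27! / (5!22!)
= 80730

C(27,5) = 80730


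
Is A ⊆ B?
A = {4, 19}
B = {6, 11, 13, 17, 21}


A ⊆ B means every element of A is in B.
Elements in A not in B: {4, 19}
So A ⊄ B.

No, A ⊄ B


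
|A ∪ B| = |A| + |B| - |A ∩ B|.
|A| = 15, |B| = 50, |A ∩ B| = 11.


|A ∪ B| = |A| + |B| - |A ∩ B|
= 15 + 50 - 11
= 54

|A ∪ B| = 54


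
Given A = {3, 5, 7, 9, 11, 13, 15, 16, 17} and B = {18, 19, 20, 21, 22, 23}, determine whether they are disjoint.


Disjoint means A ∩ B = ∅.
A ∩ B = ∅
A ∩ B = ∅, so A and B are disjoint.

Yes, A and B are disjoint


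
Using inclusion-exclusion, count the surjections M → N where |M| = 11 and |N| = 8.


n = |M| = 11, k = |N| = 8. Surjections via inclusion-exclusion:
S(n,k) = Σ(-1)^i × C(k,i) × (k-i)^n, i=0 to k
i=0: (-1)^0×C(8,0)×8^11 = 8589934592
i=1: (-1)^1×C(8,1)×7^11 = -15818613944
i=2: (-1)^2×C(8,2)×6^11 = 10158317568
i=3: (-1)^3×C(8,3)×5^11 = -2734375000
i=4: (-1)^4×C(8,4)×4^11 = 293601280
i=5: (-1)^5×C(8,5)×3^11 = -9920232
i=6: (-1)^6×C(8,6)×2^11 = 57344
i=7: (-1)^7×C(8,7)×1^11 = -8
i=8: (-1)^8×C(8,8)×0^11 = 0
Total = 479001600

Number of surjections = 479001600


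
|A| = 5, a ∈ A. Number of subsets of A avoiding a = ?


Subsets of A avoiding a are subsets of A \ {a}, which has 4 elements.
Count = 2^(n-1) = 2^4
= 16

Number of subsets avoiding a = 16


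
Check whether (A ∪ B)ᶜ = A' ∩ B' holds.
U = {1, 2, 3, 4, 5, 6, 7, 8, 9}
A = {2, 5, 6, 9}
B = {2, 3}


LHS: A ∪ B = {2, 3, 5, 6, 9}
(A ∪ B)' = U \ (A ∪ B) = {1, 4, 7, 8}
A' = {1, 3, 4, 7, 8}, B' = {1, 4, 5, 6, 7, 8, 9}
Claimed RHS: A' ∩ B' = {1, 4, 7, 8}
Identity is VALID: LHS = RHS = {1, 4, 7, 8} ✓

Identity is valid. (A ∪ B)' = A' ∩ B' = {1, 4, 7, 8}


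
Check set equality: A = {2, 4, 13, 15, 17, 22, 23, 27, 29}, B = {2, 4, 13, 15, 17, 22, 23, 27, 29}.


Two sets are equal iff they have exactly the same elements.
A = {2, 4, 13, 15, 17, 22, 23, 27, 29}
B = {2, 4, 13, 15, 17, 22, 23, 27, 29}
Same elements → A = B

Yes, A = B


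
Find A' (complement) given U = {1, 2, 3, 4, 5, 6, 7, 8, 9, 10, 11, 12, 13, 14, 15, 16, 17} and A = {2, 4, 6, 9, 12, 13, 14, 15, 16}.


Aᶜ = U \ A = elements in U but not in A
U = {1, 2, 3, 4, 5, 6, 7, 8, 9, 10, 11, 12, 13, 14, 15, 16, 17}
A = {2, 4, 6, 9, 12, 13, 14, 15, 16}
Aᶜ = {1, 3, 5, 7, 8, 10, 11, 17}

Aᶜ = {1, 3, 5, 7, 8, 10, 11, 17}


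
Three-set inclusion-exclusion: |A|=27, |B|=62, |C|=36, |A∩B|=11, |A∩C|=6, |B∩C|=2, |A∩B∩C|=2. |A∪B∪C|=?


|A∪B∪C| = |A|+|B|+|C| - |A∩B|-|A∩C|-|B∩C| + |A∩B∩C|
= 27+62+36 - 11-6-2 + 2
= 125 - 19 + 2
= 108

|A ∪ B ∪ C| = 108


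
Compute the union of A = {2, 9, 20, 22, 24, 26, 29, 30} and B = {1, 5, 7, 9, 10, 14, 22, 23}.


A ∪ B = all elements in A or B (or both)
A = {2, 9, 20, 22, 24, 26, 29, 30}
B = {1, 5, 7, 9, 10, 14, 22, 23}
A ∪ B = {1, 2, 5, 7, 9, 10, 14, 20, 22, 23, 24, 26, 29, 30}

A ∪ B = {1, 2, 5, 7, 9, 10, 14, 20, 22, 23, 24, 26, 29, 30}


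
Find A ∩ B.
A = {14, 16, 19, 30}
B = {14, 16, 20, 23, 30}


A ∩ B = elements in both A and B
A = {14, 16, 19, 30}
B = {14, 16, 20, 23, 30}
A ∩ B = {14, 16, 30}

A ∩ B = {14, 16, 30}


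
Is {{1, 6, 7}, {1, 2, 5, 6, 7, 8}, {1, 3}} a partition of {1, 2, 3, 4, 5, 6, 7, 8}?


A partition requires: (1) non-empty parts, (2) pairwise disjoint, (3) union = U
Parts: {1, 6, 7}, {1, 2, 5, 6, 7, 8}, {1, 3}
Union of parts: {1, 2, 3, 5, 6, 7, 8}
U = {1, 2, 3, 4, 5, 6, 7, 8}
All non-empty? True
Pairwise disjoint? False
Covers U? False

No, not a valid partition


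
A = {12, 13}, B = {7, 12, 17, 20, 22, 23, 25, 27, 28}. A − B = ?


A \ B = elements in A but not in B
A = {12, 13}
B = {7, 12, 17, 20, 22, 23, 25, 27, 28}
Remove from A any elements in B
A \ B = {13}

A \ B = {13}


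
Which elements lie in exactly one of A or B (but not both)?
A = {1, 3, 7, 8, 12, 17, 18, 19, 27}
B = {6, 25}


A △ B = (A \ B) ∪ (B \ A) = elements in exactly one of A or B
A \ B = {1, 3, 7, 8, 12, 17, 18, 19, 27}
B \ A = {6, 25}
A △ B = {1, 3, 6, 7, 8, 12, 17, 18, 19, 25, 27}

A △ B = {1, 3, 6, 7, 8, 12, 17, 18, 19, 25, 27}


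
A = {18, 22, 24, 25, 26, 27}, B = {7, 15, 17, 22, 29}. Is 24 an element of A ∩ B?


A = {18, 22, 24, 25, 26, 27}, B = {7, 15, 17, 22, 29}
A ∩ B = elements in both A and B
A ∩ B = {22}
Checking if 24 ∈ A ∩ B
24 is not in A ∩ B → False

24 ∉ A ∩ B


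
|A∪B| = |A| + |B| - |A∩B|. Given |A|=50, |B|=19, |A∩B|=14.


|A ∪ B| = |A| + |B| - |A ∩ B|
= 50 + 19 - 14
= 55

|A ∪ B| = 55


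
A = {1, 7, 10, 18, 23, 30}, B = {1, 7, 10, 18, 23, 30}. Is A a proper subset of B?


A ⊂ B requires: A ⊆ B AND A ≠ B.
A ⊆ B? Yes
A = B? Yes
A = B, so A is not a PROPER subset.

No, A is not a proper subset of B


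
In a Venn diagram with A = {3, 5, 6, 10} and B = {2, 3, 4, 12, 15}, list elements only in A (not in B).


A = {3, 5, 6, 10}
B = {2, 3, 4, 12, 15}
Region: only in A (not in B)
Elements: {5, 6, 10}

Elements only in A (not in B): {5, 6, 10}


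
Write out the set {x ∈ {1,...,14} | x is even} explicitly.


Checking each candidate:
Condition: even numbers in {1,...,14}
Result = {2, 4, 6, 8, 10, 12, 14}

{2, 4, 6, 8, 10, 12, 14}


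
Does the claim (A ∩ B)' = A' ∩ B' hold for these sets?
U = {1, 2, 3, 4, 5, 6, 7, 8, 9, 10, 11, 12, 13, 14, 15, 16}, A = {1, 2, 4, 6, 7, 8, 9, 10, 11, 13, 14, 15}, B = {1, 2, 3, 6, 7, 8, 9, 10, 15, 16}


LHS: A ∩ B = {1, 2, 6, 7, 8, 9, 10, 15}
(A ∩ B)' = U \ (A ∩ B) = {3, 4, 5, 11, 12, 13, 14, 16}
A' = {3, 5, 12, 16}, B' = {4, 5, 11, 12, 13, 14}
Claimed RHS: A' ∩ B' = {5, 12}
Identity is INVALID: LHS = {3, 4, 5, 11, 12, 13, 14, 16} but the RHS claimed here equals {5, 12}. The correct form is (A ∩ B)' = A' ∪ B'.

Identity is invalid: (A ∩ B)' = {3, 4, 5, 11, 12, 13, 14, 16} but A' ∩ B' = {5, 12}. The correct De Morgan law is (A ∩ B)' = A' ∪ B'.
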